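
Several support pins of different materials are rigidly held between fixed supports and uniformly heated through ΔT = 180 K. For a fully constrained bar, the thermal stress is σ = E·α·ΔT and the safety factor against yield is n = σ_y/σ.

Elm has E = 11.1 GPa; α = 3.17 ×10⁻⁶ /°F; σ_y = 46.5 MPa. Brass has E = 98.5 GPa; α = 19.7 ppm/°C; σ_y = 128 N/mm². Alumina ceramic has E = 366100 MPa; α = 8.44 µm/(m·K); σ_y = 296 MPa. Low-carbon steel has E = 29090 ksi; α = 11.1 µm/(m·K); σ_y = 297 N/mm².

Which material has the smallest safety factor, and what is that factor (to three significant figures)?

brass, n = 0.366

In consistent units (E in GPa, α in ×10⁻⁶/K, σ_y in MPa):
  elm: E = 11.10, α = 5.71, σ_y = 46.50 → σ = 11.4 MPa, n = 4.08
  brass: E = 98.50, α = 19.7, σ_y = 128.0 → σ = 349 MPa, n = 0.366
  alumina ceramic: E = 366.1, α = 8.44, σ_y = 296.0 → σ = 556 MPa, n = 0.532
  low-carbon steel: E = 200.6, α = 11.1, σ_y = 297.0 → σ = 401 MPa, n = 0.741
Smallest n: brass with n = 0.366.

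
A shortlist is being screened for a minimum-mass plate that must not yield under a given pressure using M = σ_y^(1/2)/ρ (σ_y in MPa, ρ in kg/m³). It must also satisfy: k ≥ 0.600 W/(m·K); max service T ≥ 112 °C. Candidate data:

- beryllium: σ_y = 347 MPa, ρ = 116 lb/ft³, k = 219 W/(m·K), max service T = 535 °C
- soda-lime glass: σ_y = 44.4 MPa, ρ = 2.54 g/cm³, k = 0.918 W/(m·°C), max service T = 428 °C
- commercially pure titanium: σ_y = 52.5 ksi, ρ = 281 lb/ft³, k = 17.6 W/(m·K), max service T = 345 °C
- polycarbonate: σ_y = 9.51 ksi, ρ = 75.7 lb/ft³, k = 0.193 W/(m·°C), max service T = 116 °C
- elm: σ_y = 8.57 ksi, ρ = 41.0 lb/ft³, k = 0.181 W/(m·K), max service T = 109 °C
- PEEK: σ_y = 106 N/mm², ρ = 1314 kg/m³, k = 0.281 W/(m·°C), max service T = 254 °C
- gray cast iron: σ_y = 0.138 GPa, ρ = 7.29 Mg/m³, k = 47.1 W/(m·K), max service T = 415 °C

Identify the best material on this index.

beryllium

Screen on constraints: k ≥ 0.600 W/(m·K); max service T ≥ 112 °C. Survivors: beryllium, soda-lime glass, commercially pure titanium, gray cast iron.
Putting every candidate on a common basis:
  beryllium: σ_y = 347.0 MPa, ρ = 1858 kg/m³
  soda-lime glass: σ_y = 44.40 MPa, ρ = 2540 kg/m³
  commercially pure titanium: σ_y = 362.0 MPa, ρ = 4501 kg/m³
  gray cast iron: σ_y = 138.0 MPa, ρ = 7290 kg/m³
  beryllium: M = 10.0×10⁻³
  commercially pure titanium: M = 4.23×10⁻³
  soda-lime glass: M = 2.62×10⁻³
  gray cast iron: M = 1.61×10⁻³
Beryllium has the largest M.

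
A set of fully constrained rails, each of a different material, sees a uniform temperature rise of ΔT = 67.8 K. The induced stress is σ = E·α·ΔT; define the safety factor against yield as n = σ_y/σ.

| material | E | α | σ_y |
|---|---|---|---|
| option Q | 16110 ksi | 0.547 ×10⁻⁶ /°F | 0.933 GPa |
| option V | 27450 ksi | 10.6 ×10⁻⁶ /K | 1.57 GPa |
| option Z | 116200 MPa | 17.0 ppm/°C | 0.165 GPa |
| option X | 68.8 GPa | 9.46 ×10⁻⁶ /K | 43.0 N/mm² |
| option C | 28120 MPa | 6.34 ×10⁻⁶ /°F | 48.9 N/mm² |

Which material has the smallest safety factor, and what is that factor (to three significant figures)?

option X, n = 0.974

In consistent units (E in GPa, α in ×10⁻⁶/K, σ_y in MPa):
  option Q: E = 111.1, α = 0.985, σ_y = 933.0 → σ = 7.41 MPa, n = 126
  option V: E = 189.3, α = 10.6, σ_y = 1570 → σ = 136 MPa, n = 11.5
  option Z: E = 116.2, α = 17.0, σ_y = 165.0 → σ = 134 MPa, n = 1.23
  option X: E = 68.80, α = 9.46, σ_y = 43.00 → σ = 44.1 MPa, n = 0.974
  option C: E = 28.12, α = 11.4, σ_y = 48.90 → σ = 21.8 MPa, n = 2.25
Option X has the lowest safety factor, n = 0.974.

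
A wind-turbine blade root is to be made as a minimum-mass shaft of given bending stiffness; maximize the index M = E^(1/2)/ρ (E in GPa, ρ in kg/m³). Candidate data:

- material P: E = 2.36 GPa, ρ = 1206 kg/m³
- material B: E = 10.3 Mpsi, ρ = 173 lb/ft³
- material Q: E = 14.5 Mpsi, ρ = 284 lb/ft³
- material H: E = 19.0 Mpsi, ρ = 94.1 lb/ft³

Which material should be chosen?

Normalizing units and computing the index:
  material P: E = 2.360 GPa, ρ = 1206 kg/m³
  material B: E = 71.02 GPa, ρ = 2771 kg/m³
  material Q: E = 99.97 GPa, ρ = 4549 kg/m³
  material H: E = 131.0 GPa, ρ = 1507 kg/m³
  material H: M = 7.59×10⁻³
  material B: M = 3.04×10⁻³
  material Q: M = 2.20×10⁻³
  material P: M = 1.27×10⁻³
Material H ranks first.

material H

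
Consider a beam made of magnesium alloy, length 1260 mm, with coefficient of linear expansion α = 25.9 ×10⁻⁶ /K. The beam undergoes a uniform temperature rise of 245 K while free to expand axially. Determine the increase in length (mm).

8.00 mm

ΔL = α·L₀·ΔT = 25.9×10⁻⁶ × 1260 mm × 245.0 K = 8.00 mm.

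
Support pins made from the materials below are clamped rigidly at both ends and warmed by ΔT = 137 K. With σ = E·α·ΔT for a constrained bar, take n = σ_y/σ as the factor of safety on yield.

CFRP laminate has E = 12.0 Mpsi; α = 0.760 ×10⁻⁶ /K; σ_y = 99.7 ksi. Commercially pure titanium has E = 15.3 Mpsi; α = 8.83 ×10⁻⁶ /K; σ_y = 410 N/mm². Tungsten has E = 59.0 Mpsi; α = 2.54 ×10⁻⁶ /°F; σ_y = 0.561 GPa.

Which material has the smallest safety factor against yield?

Per material, after unit conversion:
  CFRP laminate: E = 82.74, α = 0.760, σ_y = 687.4 → σ = 8.61 MPa, n = 79.8
  commercially pure titanium: E = 105.5, α = 8.83, σ_y = 410.0 → σ = 128 MPa, n = 3.21
  tungsten: E = 406.8, α = 4.57, σ_y = 561.0 → σ = 255 MPa, n = 2.20
Tungsten has the lowest safety factor, n = 2.20.

tungsten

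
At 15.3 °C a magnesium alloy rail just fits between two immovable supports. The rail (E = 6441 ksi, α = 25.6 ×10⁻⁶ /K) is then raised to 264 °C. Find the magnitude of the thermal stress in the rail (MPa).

E = 6441 ksi = 44.41 GPa.
ΔT = 248.7 K. Constrained thermal stress σ = E·α·ΔT = 44.41×10³ MPa × 25.6×10⁻⁶ × 248.7 = 283 MPa (compressive).

283 MPa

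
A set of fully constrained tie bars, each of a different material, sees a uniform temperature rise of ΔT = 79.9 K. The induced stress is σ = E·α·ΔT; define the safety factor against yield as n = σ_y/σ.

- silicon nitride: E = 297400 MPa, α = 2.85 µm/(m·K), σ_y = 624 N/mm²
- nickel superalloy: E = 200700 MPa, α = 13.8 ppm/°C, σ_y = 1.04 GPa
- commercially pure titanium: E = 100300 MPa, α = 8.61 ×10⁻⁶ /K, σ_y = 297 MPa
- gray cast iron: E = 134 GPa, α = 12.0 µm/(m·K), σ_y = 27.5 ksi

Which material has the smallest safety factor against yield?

gray cast iron

Per material, after unit conversion:
  silicon nitride: E = 297.4, α = 2.85, σ_y = 624.0 → σ = 67.7 MPa, n = 9.21
  nickel superalloy: E = 200.7, α = 13.8, σ_y = 1040 → σ = 221 MPa, n = 4.70
  commercially pure titanium: E = 100.3, α = 8.61, σ_y = 297.0 → σ = 69.0 MPa, n = 4.30
  gray cast iron: E = 134.0, α = 12.0, σ_y = 189.6 → σ = 128 MPa, n = 1.48
The minimum is gray cast iron at n = 1.48.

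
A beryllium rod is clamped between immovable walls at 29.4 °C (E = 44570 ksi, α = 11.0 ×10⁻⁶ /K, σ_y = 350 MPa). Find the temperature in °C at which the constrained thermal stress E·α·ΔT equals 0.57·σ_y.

88.4 °C

E = 44570 ksi = 307.3 GPa.
E·α·ΔT = 199.5 MPa ⇒ ΔT = 199.5 / (307.3×10³ × 11.0×10⁻⁶) = 59.02 K.
T = 29.4 + 59.02 = 88.42 °C.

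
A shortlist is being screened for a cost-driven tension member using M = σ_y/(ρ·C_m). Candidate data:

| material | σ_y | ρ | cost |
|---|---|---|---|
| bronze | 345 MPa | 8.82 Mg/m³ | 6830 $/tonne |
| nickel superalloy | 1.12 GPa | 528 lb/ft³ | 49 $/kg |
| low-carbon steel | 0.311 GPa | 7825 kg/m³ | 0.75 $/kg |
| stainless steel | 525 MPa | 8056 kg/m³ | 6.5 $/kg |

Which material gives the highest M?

In SI units:
  bronze: σ_y = 345.0 MPa, ρ = 8820 kg/m³, cost = 6.830 $/kg
  nickel superalloy: σ_y = 1120 MPa, ρ = 8458 kg/m³, cost = 49.00 $/kg
  low-carbon steel: σ_y = 311.0 MPa, ρ = 7825 kg/m³, cost = 0.7500 $/kg
  stainless steel: σ_y = 525.0 MPa, ρ = 8056 kg/m³, cost = 6.500 $/kg
  low-carbon steel: M = 53.0 kN·m per $
  stainless steel: M = 10.0 kN·m per $
  bronze: M = 5.73 kN·m per $
  nickel superalloy: M = 2.70 kN·m per $
The maximum is for low-carbon steel.

low-carbon steel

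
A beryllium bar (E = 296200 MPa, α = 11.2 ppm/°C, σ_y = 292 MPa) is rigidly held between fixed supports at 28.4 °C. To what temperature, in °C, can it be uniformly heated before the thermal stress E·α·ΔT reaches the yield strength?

116 °C

E = 296200 MPa = 296.2 GPa.
E·α·ΔT = 292.0 MPa ⇒ ΔT = 292.0 / (296.2×10³ × 11.2×10⁻⁶) = 88.02 K.
T = 28.4 + 88.02 = 116.4 °C.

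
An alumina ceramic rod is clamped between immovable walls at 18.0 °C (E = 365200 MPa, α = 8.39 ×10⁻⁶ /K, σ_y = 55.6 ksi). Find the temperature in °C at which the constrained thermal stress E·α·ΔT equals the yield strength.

143 °C

E = 365200 MPa = 365.2 GPa.
σ_y = 55.6 ksi = 383.3 MPa.
E·α·ΔT = 383.3 MPa ⇒ ΔT = 383.3 / (365.2×10³ × 8.39×10⁻⁶) = 125.1 K.
T = 18.0 + 125.1 = 143.1 °C.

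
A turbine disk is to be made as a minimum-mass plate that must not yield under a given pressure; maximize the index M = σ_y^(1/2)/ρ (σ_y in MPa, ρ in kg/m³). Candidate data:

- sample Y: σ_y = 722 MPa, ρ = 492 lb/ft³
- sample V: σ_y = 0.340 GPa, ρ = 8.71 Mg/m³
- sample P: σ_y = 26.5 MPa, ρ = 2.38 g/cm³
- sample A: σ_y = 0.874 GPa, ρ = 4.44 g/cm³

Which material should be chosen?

Normalizing units and computing the index:
  sample Y: σ_y = 722.0 MPa, ρ = 7881 kg/m³
  sample V: σ_y = 340.0 MPa, ρ = 8710 kg/m³
  sample P: σ_y = 26.50 MPa, ρ = 2380 kg/m³
  sample A: σ_y = 874.0 MPa, ρ = 4440 kg/m³
  sample A: M = 6.66×10⁻³
  sample Y: M = 3.41×10⁻³
  sample P: M = 2.16×10⁻³
  sample V: M = 2.12×10⁻³
Highest index: sample A.

sample A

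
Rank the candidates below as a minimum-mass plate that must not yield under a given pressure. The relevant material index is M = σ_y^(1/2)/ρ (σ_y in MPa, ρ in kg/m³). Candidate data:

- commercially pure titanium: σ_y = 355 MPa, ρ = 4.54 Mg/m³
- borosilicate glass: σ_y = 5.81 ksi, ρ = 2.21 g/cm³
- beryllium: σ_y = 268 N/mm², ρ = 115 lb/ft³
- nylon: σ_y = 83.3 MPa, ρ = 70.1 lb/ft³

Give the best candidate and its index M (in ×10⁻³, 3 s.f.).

beryllium, M = 8.89×10⁻³

After converting to SI:
  commercially pure titanium: σ_y = 355.0 MPa, ρ = 4540 kg/m³
  borosilicate glass: σ_y = 40.06 MPa, ρ = 2210 kg/m³
  beryllium: σ_y = 268.0 MPa, ρ = 1842 kg/m³
  nylon: σ_y = 83.30 MPa, ρ = 1123 kg/m³
  beryllium: M = 8.89×10⁻³
  nylon: M = 8.13×10⁻³
  commercially pure titanium: M = 4.15×10⁻³
  borosilicate glass: M = 2.86×10⁻³
Beryllium ranks first.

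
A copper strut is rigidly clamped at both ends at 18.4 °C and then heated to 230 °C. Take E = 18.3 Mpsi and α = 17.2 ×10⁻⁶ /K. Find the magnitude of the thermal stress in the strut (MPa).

459 MPa

E = 18.3 Mpsi = 126.2 GPa.
ΔT = 211.6 K. Constrained thermal stress σ = E·α·ΔT = 126.2×10³ MPa × 17.2×10⁻⁶ × 211.6 = 459 MPa (compressive).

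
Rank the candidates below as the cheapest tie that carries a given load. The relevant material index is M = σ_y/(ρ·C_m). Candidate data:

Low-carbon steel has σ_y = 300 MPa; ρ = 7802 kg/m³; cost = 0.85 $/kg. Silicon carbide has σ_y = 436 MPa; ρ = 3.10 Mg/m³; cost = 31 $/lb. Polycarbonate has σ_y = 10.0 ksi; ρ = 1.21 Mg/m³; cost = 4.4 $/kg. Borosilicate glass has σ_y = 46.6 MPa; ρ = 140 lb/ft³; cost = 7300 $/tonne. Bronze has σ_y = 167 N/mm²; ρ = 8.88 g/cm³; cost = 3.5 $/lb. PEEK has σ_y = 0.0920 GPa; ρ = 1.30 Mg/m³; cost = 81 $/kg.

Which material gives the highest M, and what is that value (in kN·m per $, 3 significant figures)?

After converting to SI:
  low-carbon steel: σ_y = 300.0 MPa, ρ = 7802 kg/m³, cost = 0.8500 $/kg
  silicon carbide: σ_y = 436.0 MPa, ρ = 3100 kg/m³, cost = 68.34 $/kg
  polycarbonate: σ_y = 68.95 MPa, ρ = 1210 kg/m³, cost = 4.400 $/kg
  borosilicate glass: σ_y = 46.60 MPa, ρ = 2243 kg/m³, cost = 7.300 $/kg
  bronze: σ_y = 167.0 MPa, ρ = 8880 kg/m³, cost = 7.716 $/kg
  PEEK: σ_y = 92.00 MPa, ρ = 1300 kg/m³, cost = 81.00 $/kg
  low-carbon steel: M = 45.2 kN·m per $
  polycarbonate: M = 13.0 kN·m per $
  borosilicate glass: M = 2.85 kN·m per $
  bronze: M = 2.44 kN·m per $
  silicon carbide: M = 2.06 kN·m per $
  PEEK: M = 0.874 kN·m per $
Low-carbon steel has the largest M.

low-carbon steel, M = 45.2 kN·m per $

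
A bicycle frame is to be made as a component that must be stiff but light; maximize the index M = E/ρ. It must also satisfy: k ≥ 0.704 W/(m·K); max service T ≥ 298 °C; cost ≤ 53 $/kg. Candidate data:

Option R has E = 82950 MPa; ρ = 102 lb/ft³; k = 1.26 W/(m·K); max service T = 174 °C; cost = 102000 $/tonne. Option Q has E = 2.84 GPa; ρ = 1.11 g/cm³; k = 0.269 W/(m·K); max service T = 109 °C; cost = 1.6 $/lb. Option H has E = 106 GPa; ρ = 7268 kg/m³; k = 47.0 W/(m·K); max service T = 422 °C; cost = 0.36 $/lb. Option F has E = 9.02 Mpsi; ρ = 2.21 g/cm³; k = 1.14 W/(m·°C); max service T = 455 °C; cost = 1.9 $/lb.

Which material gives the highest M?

Screen on constraints: k ≥ 0.704 W/(m·K); max service T ≥ 298 °C; cost ≤ 53 $/kg. Survivors: option H, option F.
In SI units:
  option H: E = 106.0 GPa, ρ = 7268 kg/m³
  option F: E = 62.19 GPa, ρ = 2210 kg/m³
  option F: M = 28.1 MN·m/kg
  option H: M = 14.6 MN·m/kg
Highest index: option F.

option F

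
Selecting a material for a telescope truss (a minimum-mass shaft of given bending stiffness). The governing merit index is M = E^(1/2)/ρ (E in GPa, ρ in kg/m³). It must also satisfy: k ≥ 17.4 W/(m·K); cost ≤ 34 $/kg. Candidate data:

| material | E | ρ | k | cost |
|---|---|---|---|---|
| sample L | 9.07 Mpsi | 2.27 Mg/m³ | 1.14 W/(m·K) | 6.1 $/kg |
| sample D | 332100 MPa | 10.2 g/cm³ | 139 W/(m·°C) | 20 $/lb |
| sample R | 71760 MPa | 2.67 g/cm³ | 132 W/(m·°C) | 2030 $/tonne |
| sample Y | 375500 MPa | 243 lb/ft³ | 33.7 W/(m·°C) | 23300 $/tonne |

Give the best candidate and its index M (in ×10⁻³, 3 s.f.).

Screen on constraints: k ≥ 17.4 W/(m·K); cost ≤ 34 $/kg. Survivors: sample R, sample Y.
Normalizing units and computing the index:
  sample R: E = 71.76 GPa, ρ = 2670 kg/m³
  sample Y: E = 375.5 GPa, ρ = 3892 kg/m³
  sample Y: M = 4.98×10⁻³
  sample R: M = 3.17×10⁻³
The maximum is for sample Y.

sample Y, M = 4.98×10⁻³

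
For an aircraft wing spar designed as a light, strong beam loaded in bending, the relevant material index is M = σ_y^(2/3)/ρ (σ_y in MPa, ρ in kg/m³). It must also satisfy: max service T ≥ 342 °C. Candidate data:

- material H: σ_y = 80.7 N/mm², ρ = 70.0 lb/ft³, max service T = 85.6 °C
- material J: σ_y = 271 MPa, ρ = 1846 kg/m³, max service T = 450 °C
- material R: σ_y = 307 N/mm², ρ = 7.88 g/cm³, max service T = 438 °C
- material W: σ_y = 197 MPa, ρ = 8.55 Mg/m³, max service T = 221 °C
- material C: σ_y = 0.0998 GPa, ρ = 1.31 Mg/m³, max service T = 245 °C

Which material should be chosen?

Screen on constraints: max service T ≥ 342 °C. Survivors: material J, material R.
After converting to SI:
  material J: σ_y = 271.0 MPa, ρ = 1846 kg/m³
  material R: σ_y = 307.0 MPa, ρ = 7880 kg/m³
  material J: M = 22.7×10⁻³
  material R: M = 5.78×10⁻³
Material J ranks first.

material J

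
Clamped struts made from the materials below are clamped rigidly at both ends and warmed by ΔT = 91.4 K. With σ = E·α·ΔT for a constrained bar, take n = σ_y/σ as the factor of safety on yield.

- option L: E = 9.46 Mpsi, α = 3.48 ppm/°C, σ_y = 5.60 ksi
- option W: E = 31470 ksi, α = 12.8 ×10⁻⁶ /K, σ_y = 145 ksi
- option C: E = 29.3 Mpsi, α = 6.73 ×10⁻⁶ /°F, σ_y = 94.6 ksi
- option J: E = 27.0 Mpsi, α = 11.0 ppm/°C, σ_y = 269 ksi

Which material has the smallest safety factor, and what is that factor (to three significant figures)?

option L, n = 1.86

With everything in SI (GPa, ×10⁻⁶/K, MPa):
  option L: E = 65.22, α = 3.48, σ_y = 38.61 → σ = 20.7 MPa, n = 1.86
  option W: E = 217.0, α = 12.8, σ_y = 999.7 → σ = 254 MPa, n = 3.94
  option C: E = 202.0, α = 12.1, σ_y = 652.2 → σ = 224 MPa, n = 2.92
  option J: E = 186.2, α = 11.0, σ_y = 1855 → σ = 187 MPa, n = 9.91
Option L has the lowest safety factor, n = 1.86.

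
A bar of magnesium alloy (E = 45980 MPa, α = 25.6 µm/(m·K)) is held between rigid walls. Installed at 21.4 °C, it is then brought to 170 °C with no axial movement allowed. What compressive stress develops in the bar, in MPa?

E = 45980 MPa = 45.98 GPa.
ΔT = 148.6 K. Constrained thermal stress σ = E·α·ΔT = 45.98×10³ MPa × 25.6×10⁻⁶ × 148.6 = 175 MPa (compressive).

175 MPa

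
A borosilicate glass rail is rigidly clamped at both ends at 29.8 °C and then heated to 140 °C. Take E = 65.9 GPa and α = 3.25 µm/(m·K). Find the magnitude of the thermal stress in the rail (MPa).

ΔT = 110.2 K. Constrained thermal stress σ = E·α·ΔT = 65.90×10³ MPa × 3.25×10⁻⁶ × 110.2 = 23.6 MPa (compressive).

23.6 MPa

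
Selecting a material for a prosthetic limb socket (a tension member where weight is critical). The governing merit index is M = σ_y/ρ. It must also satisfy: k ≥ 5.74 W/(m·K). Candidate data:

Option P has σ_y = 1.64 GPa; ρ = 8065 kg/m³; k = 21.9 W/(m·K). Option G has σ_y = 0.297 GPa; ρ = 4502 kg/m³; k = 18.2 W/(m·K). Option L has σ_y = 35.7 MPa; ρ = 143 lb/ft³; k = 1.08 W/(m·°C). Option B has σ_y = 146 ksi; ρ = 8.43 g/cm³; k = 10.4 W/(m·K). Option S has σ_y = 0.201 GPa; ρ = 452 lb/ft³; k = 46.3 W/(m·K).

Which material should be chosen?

Screen on constraints: k ≥ 5.74 W/(m·K). Survivors: option P, option G, option B, option S.
In SI units:
  option P: σ_y = 1640 MPa, ρ = 8065 kg/m³
  option G: σ_y = 297.0 MPa, ρ = 4502 kg/m³
  option B: σ_y = 1007 MPa, ρ = 8430 kg/m³
  option S: σ_y = 201.0 MPa, ρ = 7240 kg/m³
  option P: M = 203 kN·m/kg
  option B: M = 119 kN·m/kg
  option G: M = 66.0 kN·m/kg
  option S: M = 27.8 kN·m/kg
Highest index: option P.

option P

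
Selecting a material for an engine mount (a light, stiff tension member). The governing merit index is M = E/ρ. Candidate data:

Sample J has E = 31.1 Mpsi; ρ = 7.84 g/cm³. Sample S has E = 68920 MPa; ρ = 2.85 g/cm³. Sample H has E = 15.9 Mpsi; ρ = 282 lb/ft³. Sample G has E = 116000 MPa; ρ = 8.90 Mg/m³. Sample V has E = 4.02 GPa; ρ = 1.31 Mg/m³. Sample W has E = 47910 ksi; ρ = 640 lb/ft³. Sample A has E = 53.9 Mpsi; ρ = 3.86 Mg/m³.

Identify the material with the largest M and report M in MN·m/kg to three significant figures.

In SI units:
  sample J: E = 214.4 GPa, ρ = 7840 kg/m³
  sample S: E = 68.92 GPa, ρ = 2850 kg/m³
  sample H: E = 109.6 GPa, ρ = 4517 kg/m³
  sample G: E = 116.0 GPa, ρ = 8900 kg/m³
  sample V: E = 4.020 GPa, ρ = 1310 kg/m³
  sample W: E = 330.3 GPa, ρ = 10250 kg/m³
  sample A: E = 371.6 GPa, ρ = 3860 kg/m³
  sample A: M = 96.3 MN·m/kg
  sample W: M = 32.2 MN·m/kg
  sample J: M = 27.4 MN·m/kg
  sample H: M = 24.3 MN·m/kg
  sample S: M = 24.2 MN·m/kg
  sample G: M = 13.0 MN·m/kg
  sample V: M = 3.07 MN·m/kg
The maximum is for sample A.

sample A, M = 96.3 MN·m/kg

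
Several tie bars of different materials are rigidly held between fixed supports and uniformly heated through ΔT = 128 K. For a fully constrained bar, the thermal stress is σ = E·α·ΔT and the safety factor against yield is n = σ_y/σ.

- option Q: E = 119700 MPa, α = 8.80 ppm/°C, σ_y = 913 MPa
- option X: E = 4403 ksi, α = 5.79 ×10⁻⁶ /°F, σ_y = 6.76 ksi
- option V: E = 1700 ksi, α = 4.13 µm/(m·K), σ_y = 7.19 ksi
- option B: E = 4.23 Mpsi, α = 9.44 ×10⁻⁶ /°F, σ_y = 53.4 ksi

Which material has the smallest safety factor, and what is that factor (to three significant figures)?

option X, n = 1.15

Per material, after unit conversion:
  option Q: E = 119.7, α = 8.80, σ_y = 913.0 → σ = 135 MPa, n = 6.77
  option X: E = 30.36, α = 10.4, σ_y = 46.61 → σ = 40.5 MPa, n = 1.15
  option V: E = 11.72, α = 4.13, σ_y = 49.57 → σ = 6.20 MPa, n = 8.00
  option B: E = 29.16, α = 17.0, σ_y = 368.2 → σ = 63.4 MPa, n = 5.80
Smallest n: option X with n = 1.15.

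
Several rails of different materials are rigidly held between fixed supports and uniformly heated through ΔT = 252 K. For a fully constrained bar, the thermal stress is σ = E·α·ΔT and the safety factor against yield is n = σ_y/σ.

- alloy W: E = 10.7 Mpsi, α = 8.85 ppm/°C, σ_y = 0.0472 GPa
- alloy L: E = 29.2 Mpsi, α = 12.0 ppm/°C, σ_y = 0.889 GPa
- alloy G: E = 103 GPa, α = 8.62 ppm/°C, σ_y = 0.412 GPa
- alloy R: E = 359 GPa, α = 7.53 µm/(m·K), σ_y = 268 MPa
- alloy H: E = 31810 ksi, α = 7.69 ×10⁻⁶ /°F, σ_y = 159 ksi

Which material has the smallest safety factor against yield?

alloy W

Converting E to GPa, α to ×10⁻⁶/K, σ_y to MPa, then σ and n for each:
  alloy W: E = 73.77, α = 8.85, σ_y = 47.20 → σ = 165 MPa, n = 0.287
  alloy L: E = 201.3, α = 12.0, σ_y = 889.0 → σ = 609 MPa, n = 1.46
  alloy G: E = 103.0, α = 8.62, σ_y = 412.0 → σ = 224 MPa, n = 1.84
  alloy R: E = 359.0, α = 7.53, σ_y = 268.0 → σ = 681 MPa, n = 0.393
  alloy H: E = 219.3, α = 13.8, σ_y = 1096 → σ = 765 MPa, n = 1.43
The minimum is alloy W at n = 0.287.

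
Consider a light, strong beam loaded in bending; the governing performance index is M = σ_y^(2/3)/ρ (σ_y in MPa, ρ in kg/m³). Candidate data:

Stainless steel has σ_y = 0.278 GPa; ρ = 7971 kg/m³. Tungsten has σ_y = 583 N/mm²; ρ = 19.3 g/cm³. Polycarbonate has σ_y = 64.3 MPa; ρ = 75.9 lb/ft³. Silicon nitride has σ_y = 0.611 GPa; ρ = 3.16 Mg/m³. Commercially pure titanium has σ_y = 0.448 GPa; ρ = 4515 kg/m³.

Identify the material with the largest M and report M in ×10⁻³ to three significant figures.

Normalizing units and computing the index:
  stainless steel: σ_y = 278.0 MPa, ρ = 7971 kg/m³
  tungsten: σ_y = 583.0 MPa, ρ = 19300 kg/m³
  polycarbonate: σ_y = 64.30 MPa, ρ = 1216 kg/m³
  silicon nitride: σ_y = 611.0 MPa, ρ = 3160 kg/m³
  commercially pure titanium: σ_y = 448.0 MPa, ρ = 4515 kg/m³
  silicon nitride: M = 22.8×10⁻³
  polycarbonate: M = 13.2×10⁻³
  commercially pure titanium: M = 13.0×10⁻³
  stainless steel: M = 5.34×10⁻³
  tungsten: M = 3.62×10⁻³
Silicon nitride ranks first.

silicon nitride, M = 22.8×10⁻³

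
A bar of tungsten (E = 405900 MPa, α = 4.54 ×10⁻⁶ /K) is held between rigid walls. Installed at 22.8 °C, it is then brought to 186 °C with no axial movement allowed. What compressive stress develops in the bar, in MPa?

301 MPa

E = 405900 MPa = 405.9 GPa.
ΔT = 163.2 K. Constrained thermal stress σ = E·α·ΔT = 405.9×10³ MPa × 4.54×10⁻⁶ × 163.2 = 301 MPa (compressive).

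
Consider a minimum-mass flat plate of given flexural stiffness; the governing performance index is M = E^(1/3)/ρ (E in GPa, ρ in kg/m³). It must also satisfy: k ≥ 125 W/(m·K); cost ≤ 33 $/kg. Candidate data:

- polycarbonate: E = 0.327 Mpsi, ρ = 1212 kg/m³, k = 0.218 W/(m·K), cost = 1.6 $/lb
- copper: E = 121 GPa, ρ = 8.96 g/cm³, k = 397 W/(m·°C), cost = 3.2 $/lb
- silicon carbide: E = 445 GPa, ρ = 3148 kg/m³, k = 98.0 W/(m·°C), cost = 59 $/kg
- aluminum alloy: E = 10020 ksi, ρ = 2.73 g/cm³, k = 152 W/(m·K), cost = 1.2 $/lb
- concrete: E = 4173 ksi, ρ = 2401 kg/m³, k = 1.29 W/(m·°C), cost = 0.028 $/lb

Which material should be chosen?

Screen on constraints: k ≥ 125 W/(m·K); cost ≤ 33 $/kg. Survivors: copper, aluminum alloy.
Normalizing units and computing the index:
  copper: E = 121.0 GPa, ρ = 8960 kg/m³
  aluminum alloy: E = 69.09 GPa, ρ = 2730 kg/m³
  aluminum alloy: M = 1.50×10⁻³
  copper: M = 0.552×10⁻³
Highest index: aluminum alloy.

aluminum alloy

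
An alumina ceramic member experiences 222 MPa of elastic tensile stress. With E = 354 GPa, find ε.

6.27×10⁻⁴

ε = σ/E = 222 / 354000 = 6.27×10⁻⁴.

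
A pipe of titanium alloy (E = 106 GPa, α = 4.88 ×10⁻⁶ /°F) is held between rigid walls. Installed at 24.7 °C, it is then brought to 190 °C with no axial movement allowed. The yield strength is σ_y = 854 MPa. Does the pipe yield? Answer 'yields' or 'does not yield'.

does not yield

α = 4.88×10⁻⁶/°F × 9/5 = 8.78×10⁻⁶/K.
ΔT = 165.3 K. Constrained thermal stress σ = E·α·ΔT = 106.0×10³ MPa × 8.78×10⁻⁶ × 165.3 = 154 MPa (compressive).
Compare to σ_y = 854 MPa: σ < σ_y, so it does not yield.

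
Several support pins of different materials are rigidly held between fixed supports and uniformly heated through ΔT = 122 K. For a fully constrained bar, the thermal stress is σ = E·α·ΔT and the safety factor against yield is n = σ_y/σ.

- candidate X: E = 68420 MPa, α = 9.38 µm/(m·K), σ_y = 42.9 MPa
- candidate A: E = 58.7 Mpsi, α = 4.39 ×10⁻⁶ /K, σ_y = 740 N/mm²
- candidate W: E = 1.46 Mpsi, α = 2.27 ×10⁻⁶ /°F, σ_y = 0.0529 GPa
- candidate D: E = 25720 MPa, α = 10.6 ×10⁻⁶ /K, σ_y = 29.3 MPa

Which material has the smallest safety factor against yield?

With everything in SI (GPa, ×10⁻⁶/K, MPa):
  candidate X: E = 68.42, α = 9.38, σ_y = 42.90 → σ = 78.3 MPa, n = 0.548
  candidate A: E = 404.7, α = 4.39, σ_y = 740.0 → σ = 217 MPa, n = 3.41
  candidate W: E = 10.07, α = 4.09, σ_y = 52.90 → σ = 5.02 MPa, n = 10.5
  candidate D: E = 25.72, α = 10.6, σ_y = 29.30 → σ = 33.3 MPa, n = 0.881
The minimum is candidate X at n = 0.548.

candidate X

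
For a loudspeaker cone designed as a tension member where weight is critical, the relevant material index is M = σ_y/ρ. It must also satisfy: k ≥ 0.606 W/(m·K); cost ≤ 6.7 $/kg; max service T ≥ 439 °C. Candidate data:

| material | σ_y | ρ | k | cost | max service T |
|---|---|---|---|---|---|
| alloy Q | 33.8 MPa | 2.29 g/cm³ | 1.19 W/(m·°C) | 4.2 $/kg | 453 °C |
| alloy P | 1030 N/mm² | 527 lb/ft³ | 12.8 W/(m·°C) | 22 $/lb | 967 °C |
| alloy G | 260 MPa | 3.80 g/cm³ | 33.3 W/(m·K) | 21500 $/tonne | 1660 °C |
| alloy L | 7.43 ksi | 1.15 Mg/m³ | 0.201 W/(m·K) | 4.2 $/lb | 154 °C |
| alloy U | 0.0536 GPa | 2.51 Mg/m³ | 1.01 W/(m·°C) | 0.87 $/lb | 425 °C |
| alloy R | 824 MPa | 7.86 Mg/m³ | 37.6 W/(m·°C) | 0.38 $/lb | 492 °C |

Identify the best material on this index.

Screen on constraints: k ≥ 0.606 W/(m·K); cost ≤ 6.7 $/kg; max service T ≥ 439 °C. Survivors: alloy Q, alloy R.
After converting to SI:
  alloy Q: σ_y = 33.80 MPa, ρ = 2290 kg/m³
  alloy R: σ_y = 824.0 MPa, ρ = 7860 kg/m³
  alloy R: M = 105 kN·m/kg
  alloy Q: M = 14.8 kN·m/kg
Alloy R has the largest M.

alloy R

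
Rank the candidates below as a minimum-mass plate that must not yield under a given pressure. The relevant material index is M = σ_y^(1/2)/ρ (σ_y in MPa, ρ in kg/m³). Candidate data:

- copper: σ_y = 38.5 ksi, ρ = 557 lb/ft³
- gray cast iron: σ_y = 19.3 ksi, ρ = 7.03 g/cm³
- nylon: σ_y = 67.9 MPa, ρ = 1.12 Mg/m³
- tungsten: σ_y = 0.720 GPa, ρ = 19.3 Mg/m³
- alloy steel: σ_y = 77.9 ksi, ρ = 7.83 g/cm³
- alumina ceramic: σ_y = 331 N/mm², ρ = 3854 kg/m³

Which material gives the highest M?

Putting every candidate on a common basis:
  copper: σ_y = 265.4 MPa, ρ = 8922 kg/m³
  gray cast iron: σ_y = 133.1 MPa, ρ = 7030 kg/m³
  nylon: σ_y = 67.90 MPa, ρ = 1120 kg/m³
  tungsten: σ_y = 720.0 MPa, ρ = 19300 kg/m³
  alloy steel: σ_y = 537.1 MPa, ρ = 7830 kg/m³
  alumina ceramic: σ_y = 331.0 MPa, ρ = 3854 kg/m³
  nylon: M = 7.36×10⁻³
  alumina ceramic: M = 4.72×10⁻³
  alloy steel: M = 2.96×10⁻³
  copper: M = 1.83×10⁻³
  gray cast iron: M = 1.64×10⁻³
  tungsten: M = 1.39×10⁻³
The maximum is for nylon.

nylon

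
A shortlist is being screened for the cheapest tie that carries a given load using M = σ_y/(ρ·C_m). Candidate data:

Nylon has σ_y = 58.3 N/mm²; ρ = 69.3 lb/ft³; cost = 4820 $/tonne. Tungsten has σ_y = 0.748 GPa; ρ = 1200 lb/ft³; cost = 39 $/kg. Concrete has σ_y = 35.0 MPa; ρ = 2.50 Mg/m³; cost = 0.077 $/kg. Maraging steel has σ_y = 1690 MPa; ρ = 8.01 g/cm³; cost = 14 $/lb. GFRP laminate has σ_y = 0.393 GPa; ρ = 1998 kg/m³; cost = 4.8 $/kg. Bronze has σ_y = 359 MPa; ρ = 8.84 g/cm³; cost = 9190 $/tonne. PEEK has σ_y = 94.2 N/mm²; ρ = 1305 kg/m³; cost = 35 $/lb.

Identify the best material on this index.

concrete

Convert each candidate to consistent units, then evaluate M:
  nylon: σ_y = 58.30 MPa, ρ = 1110 kg/m³, cost = 4.820 $/kg
  tungsten: σ_y = 748.0 MPa, ρ = 19220 kg/m³, cost = 39.00 $/kg
  concrete: σ_y = 35.00 MPa, ρ = 2500 kg/m³, cost = 0.07700 $/kg
  maraging steel: σ_y = 1690 MPa, ρ = 8010 kg/m³, cost = 30.86 $/kg
  GFRP laminate: σ_y = 393.0 MPa, ρ = 1998 kg/m³, cost = 4.800 $/kg
  bronze: σ_y = 359.0 MPa, ρ = 8840 kg/m³, cost = 9.190 $/kg
  PEEK: σ_y = 94.20 MPa, ρ = 1305 kg/m³, cost = 77.16 $/kg
  concrete: M = 182 kN·m per $
  GFRP laminate: M = 41.0 kN·m per $
  nylon: M = 10.9 kN·m per $
  maraging steel: M = 6.84 kN·m per $
  bronze: M = 4.42 kN·m per $
  tungsten: M = 0.998 kN·m per $
  PEEK: M = 0.936 kN·m per $
Concrete has the largest M.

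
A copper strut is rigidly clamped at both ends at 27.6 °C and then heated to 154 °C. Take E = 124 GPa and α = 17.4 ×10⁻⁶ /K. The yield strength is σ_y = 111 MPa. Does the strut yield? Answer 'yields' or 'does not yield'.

yields

ΔT = 126.4 K. Constrained thermal stress σ = E·α·ΔT = 124.0×10³ MPa × 17.4×10⁻⁶ × 126.4 = 273 MPa (compressive).
Compare to σ_y = 111 MPa: σ ≥ σ_y, so it yields.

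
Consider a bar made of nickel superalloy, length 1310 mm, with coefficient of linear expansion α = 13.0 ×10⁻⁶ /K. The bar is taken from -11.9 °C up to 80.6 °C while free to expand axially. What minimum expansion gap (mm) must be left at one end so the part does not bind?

ΔT = 80.6 − (-11.9) = 92.50 K.
ΔL = α·L₀·ΔT = 13.0×10⁻⁶ × 1310 mm × 92.50 K = 1.58 mm.

1.58 mm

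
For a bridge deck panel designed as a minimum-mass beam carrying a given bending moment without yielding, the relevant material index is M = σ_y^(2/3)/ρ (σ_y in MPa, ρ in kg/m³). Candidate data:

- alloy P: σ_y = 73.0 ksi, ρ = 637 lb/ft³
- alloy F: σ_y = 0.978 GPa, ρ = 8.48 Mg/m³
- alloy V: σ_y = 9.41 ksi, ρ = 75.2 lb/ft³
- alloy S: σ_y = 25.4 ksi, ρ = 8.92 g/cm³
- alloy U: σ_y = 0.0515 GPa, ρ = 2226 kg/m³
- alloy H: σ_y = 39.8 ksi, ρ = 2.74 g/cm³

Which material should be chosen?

alloy H

Convert each candidate to consistent units, then evaluate M:
  alloy P: σ_y = 503.3 MPa, ρ = 10200 kg/m³
  alloy F: σ_y = 978.0 MPa, ρ = 8480 kg/m³
  alloy V: σ_y = 64.88 MPa, ρ = 1205 kg/m³
  alloy S: σ_y = 175.1 MPa, ρ = 8920 kg/m³
  alloy U: σ_y = 51.50 MPa, ρ = 2226 kg/m³
  alloy H: σ_y = 274.4 MPa, ρ = 2740 kg/m³
  alloy H: M = 15.4×10⁻³
  alloy V: M = 13.4×10⁻³
  alloy F: M = 11.6×10⁻³
  alloy U: M = 6.22×10⁻³
  alloy P: M = 6.20×10⁻³
  alloy S: M = 3.51×10⁻³
Alloy H has the largest M.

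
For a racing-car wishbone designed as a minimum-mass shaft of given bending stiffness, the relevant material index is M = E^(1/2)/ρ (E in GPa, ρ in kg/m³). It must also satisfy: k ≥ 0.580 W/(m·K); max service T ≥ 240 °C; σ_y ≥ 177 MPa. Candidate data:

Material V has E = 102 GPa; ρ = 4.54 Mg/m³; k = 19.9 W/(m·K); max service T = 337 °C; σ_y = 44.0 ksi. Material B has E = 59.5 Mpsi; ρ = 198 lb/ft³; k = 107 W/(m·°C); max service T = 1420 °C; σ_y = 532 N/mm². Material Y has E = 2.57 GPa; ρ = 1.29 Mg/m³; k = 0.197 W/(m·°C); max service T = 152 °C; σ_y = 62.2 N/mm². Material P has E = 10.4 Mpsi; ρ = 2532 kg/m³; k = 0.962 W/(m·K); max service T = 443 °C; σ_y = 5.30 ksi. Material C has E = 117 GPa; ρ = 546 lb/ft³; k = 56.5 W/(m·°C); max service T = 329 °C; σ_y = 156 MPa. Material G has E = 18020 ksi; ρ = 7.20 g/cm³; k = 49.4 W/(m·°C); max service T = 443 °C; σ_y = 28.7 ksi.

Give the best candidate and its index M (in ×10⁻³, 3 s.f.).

Screen on constraints: k ≥ 0.580 W/(m·K); max service T ≥ 240 °C; σ_y ≥ 177 MPa. Survivors: material V, material B, material G.
Convert each candidate to consistent units, then evaluate M:
  material V: E = 102.0 GPa, ρ = 4540 kg/m³
  material B: E = 410.2 GPa, ρ = 3172 kg/m³
  material G: E = 124.2 GPa, ρ = 7200 kg/m³
  material B: M = 6.39×10⁻³
  material V: M = 2.22×10⁻³
  material G: M = 1.55×10⁻³
The maximum is for material B.

material B, M = 6.39×10⁻³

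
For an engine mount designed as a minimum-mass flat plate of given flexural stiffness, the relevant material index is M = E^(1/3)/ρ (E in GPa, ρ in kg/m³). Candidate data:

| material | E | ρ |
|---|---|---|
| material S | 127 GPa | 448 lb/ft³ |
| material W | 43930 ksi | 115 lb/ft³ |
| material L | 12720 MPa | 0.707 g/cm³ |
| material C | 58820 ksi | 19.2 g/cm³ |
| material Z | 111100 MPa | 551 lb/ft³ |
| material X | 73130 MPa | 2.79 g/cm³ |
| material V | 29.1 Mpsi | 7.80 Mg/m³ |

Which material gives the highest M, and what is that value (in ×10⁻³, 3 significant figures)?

material W, M = 3.65×10⁻³

Normalizing units and computing the index:
  material S: E = 127.0 GPa, ρ = 7176 kg/m³
  material W: E = 302.9 GPa, ρ = 1842 kg/m³
  material L: E = 12.72 GPa, ρ = 707.0 kg/m³
  material C: E = 405.5 GPa, ρ = 19200 kg/m³
  material Z: E = 111.1 GPa, ρ = 8826 kg/m³
  material X: E = 73.13 GPa, ρ = 2790 kg/m³
  material V: E = 200.6 GPa, ρ = 7800 kg/m³
  material W: M = 3.65×10⁻³
  material L: M = 3.30×10⁻³
  material X: M = 1.50×10⁻³
  material V: M = 0.751×10⁻³
  material S: M = 0.700×10⁻³
  material Z: M = 0.545×10⁻³
  material C: M = 0.386×10⁻³
The maximum is for material W.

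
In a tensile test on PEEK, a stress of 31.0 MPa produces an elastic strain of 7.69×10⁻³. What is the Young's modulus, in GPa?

4.03 GPa

E = σ/ε = 31.0 MPa / 7.69×10⁻³ = 4031 MPa = 4.03 GPa.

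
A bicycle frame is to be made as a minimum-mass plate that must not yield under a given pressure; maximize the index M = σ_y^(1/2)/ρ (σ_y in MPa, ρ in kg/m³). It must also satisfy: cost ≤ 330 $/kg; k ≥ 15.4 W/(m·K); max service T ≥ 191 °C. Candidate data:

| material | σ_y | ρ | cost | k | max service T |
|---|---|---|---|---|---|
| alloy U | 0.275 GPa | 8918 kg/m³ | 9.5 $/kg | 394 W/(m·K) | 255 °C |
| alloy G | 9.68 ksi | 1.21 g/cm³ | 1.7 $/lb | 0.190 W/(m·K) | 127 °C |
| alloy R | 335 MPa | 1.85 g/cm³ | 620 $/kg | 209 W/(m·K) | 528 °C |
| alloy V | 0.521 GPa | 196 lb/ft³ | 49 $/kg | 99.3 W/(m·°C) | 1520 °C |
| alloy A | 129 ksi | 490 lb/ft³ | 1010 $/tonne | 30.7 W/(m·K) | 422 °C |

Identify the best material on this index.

alloy V

Screen on constraints: cost ≤ 330 $/kg; k ≥ 15.4 W/(m·K); max service T ≥ 191 °C. Survivors: alloy U, alloy V, alloy A.
In SI units:
  alloy U: σ_y = 275.0 MPa, ρ = 8918 kg/m³
  alloy V: σ_y = 521.0 MPa, ρ = 3140 kg/m³
  alloy A: σ_y = 889.4 MPa, ρ = 7849 kg/m³
  alloy V: M = 7.27×10⁻³
  alloy A: M = 3.80×10⁻³
  alloy U: M = 1.86×10⁻³
Alloy V ranks first.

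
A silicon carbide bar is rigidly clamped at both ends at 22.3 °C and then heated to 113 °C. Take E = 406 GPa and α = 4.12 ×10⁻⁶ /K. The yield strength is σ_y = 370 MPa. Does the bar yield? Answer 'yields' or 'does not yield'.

does not yield

ΔT = 90.70 K. Constrained thermal stress σ = E·α·ΔT = 406.0×10³ MPa × 4.12×10⁻⁶ × 90.70 = 152 MPa (compressive).
Compare to σ_y = 370 MPa: σ < σ_y, so it does not yield.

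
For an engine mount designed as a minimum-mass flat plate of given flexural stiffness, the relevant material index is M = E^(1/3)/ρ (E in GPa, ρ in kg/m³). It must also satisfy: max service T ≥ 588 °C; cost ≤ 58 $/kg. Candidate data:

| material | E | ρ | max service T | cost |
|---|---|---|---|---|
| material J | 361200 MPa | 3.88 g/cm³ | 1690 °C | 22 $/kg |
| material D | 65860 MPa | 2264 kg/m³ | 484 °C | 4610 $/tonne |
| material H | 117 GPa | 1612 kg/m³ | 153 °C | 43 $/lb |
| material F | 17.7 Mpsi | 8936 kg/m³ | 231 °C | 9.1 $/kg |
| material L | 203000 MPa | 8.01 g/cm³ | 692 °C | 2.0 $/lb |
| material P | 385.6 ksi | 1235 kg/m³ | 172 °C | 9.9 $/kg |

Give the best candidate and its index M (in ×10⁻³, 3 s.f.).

material J, M = 1.84×10⁻³

Screen on constraints: max service T ≥ 588 °C; cost ≤ 58 $/kg. Survivors: material J, material L.
Putting every candidate on a common basis:
  material J: E = 361.2 GPa, ρ = 3880 kg/m³
  material L: E = 203.0 GPa, ρ = 8010 kg/m³
  material J: M = 1.84×10⁻³
  material L: M = 0.734×10⁻³
Material J has the largest M.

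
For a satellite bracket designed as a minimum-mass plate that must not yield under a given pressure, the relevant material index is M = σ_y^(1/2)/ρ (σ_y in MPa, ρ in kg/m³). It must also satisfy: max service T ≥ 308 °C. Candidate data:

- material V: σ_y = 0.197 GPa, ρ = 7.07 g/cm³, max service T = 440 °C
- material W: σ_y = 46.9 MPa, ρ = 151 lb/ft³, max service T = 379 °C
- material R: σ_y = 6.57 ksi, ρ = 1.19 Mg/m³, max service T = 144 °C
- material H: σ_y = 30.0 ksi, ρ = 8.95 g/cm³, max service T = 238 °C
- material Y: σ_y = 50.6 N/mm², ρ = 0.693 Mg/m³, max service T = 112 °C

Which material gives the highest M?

Screen on constraints: max service T ≥ 308 °C. Survivors: material V, material W.
Putting every candidate on a common basis:
  material V: σ_y = 197.0 MPa, ρ = 7070 kg/m³
  material W: σ_y = 46.90 MPa, ρ = 2419 kg/m³
  material W: M = 2.83×10⁻³
  material V: M = 1.99×10⁻³
The maximum is for material W.

material W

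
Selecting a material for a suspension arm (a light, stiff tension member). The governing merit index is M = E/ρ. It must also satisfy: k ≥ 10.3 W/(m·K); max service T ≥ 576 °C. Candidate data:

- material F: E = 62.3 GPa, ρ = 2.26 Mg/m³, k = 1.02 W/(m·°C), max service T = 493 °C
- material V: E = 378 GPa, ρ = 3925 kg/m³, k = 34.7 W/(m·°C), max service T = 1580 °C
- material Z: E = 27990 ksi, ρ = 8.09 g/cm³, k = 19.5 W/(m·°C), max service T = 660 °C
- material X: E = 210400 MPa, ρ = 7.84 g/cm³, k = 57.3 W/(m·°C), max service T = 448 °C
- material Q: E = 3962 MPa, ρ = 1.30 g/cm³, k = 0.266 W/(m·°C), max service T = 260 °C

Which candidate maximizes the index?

material V

Screen on constraints: k ≥ 10.3 W/(m·K); max service T ≥ 576 °C. Survivors: material V, material Z.
After converting to SI:
  material V: E = 378.0 GPa, ρ = 3925 kg/m³
  material Z: E = 193.0 GPa, ρ = 8090 kg/m³
  material V: M = 96.3 MN·m/kg
  material Z: M = 23.9 MN·m/kg
Material V ranks first.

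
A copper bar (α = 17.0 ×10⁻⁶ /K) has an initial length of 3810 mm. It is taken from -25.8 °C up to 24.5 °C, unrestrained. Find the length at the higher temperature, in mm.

3813.3 mm

ΔT = 24.5 − (-25.8) = 50.30 K.
ΔL = α·L₀·ΔT = 17.0×10⁻⁶ × 3810 mm × 50.30 K = 3.26 mm.
L = L₀ + ΔL = 3810 + 3.26 = 3813.3 mm.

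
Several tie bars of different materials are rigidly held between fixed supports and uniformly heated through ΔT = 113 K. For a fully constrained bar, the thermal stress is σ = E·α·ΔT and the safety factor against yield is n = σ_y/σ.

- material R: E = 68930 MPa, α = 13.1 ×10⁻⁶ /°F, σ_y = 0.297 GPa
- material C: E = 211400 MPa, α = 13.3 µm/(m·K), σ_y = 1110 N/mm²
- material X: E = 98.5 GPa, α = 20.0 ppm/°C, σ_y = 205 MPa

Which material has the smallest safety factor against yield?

material X

Converting E to GPa, α to ×10⁻⁶/K, σ_y to MPa, then σ and n for each:
  material R: E = 68.93, α = 23.6, σ_y = 297.0 → σ = 184 MPa, n = 1.62
  material C: E = 211.4, α = 13.3, σ_y = 1110 → σ = 318 MPa, n = 3.49
  material X: E = 98.50, α = 20.0, σ_y = 205.0 → σ = 223 MPa, n = 0.921
The minimum is material X at n = 0.921.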